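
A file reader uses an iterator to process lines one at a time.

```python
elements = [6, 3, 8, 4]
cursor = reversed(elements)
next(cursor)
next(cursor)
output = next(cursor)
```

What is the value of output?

Step 1: reversed([6, 3, 8, 4]) gives iterator: [4, 8, 3, 6].
Step 2: First next() = 4, second next() = 8.
Step 3: Third next() = 3.
Therefore output = 3.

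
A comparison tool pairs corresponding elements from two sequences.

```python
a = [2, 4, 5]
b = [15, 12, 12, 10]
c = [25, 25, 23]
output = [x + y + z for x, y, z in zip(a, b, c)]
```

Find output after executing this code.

Step 1: zip three lists (truncates to shortest, len=3):
  2 + 15 + 25 = 42
  4 + 12 + 25 = 41
  5 + 12 + 23 = 40
Therefore output = [42, 41, 40].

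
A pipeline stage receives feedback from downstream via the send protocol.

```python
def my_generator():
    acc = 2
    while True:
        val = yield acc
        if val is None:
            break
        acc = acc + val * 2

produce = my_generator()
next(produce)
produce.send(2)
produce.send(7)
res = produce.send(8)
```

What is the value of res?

Step 1: next() -> yield acc=2.
Step 2: send(2) -> val=2, acc = 2 + 2*2 = 6, yield 6.
Step 3: send(7) -> val=7, acc = 6 + 7*2 = 20, yield 20.
Step 4: send(8) -> val=8, acc = 20 + 8*2 = 36, yield 36.
Therefore res = 36.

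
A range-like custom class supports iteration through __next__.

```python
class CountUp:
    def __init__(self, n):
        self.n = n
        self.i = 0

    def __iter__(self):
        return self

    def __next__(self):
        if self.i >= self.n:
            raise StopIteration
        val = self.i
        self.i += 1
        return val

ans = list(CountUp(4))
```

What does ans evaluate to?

Step 1: CountUp(4) creates an iterator counting 0 to 3.
Step 2: list() consumes all values: [0, 1, 2, 3].
Therefore ans = [0, 1, 2, 3].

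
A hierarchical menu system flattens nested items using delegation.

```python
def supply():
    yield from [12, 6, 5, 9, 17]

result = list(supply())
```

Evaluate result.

Step 1: yield from delegates to the iterable, yielding each element.
Step 2: Collected values: [12, 6, 5, 9, 17].
Therefore result = [12, 6, 5, 9, 17].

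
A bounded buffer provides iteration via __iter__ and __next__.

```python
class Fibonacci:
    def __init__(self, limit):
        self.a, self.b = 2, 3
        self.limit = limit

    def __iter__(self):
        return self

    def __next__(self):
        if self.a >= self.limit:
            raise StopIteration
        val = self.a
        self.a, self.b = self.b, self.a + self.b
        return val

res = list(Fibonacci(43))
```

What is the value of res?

Step 1: Fibonacci-like sequence (a=2, b=3) until >= 43:
  Yield 2, then a,b = 3,5
  Yield 3, then a,b = 5,8
  Yield 5, then a,b = 8,13
  Yield 8, then a,b = 13,21
  Yield 13, then a,b = 21,34
  Yield 21, then a,b = 34,55
  Yield 34, then a,b = 55,89
Step 2: 55 >= 43, stop.
Therefore res = [2, 3, 5, 8, 13, 21, 34].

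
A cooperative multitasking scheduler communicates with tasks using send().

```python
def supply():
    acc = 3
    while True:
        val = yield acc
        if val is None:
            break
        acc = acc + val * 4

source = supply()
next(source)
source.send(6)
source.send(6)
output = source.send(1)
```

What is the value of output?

Step 1: next() -> yield acc=3.
Step 2: send(6) -> val=6, acc = 3 + 6*4 = 27, yield 27.
Step 3: send(6) -> val=6, acc = 27 + 6*4 = 51, yield 51.
Step 4: send(1) -> val=1, acc = 51 + 1*4 = 55, yield 55.
Therefore output = 55.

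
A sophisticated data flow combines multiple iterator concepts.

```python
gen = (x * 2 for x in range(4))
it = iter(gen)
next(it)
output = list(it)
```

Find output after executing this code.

Step 1: Generator produces [0, 2, 4, 6].
Step 2: next(it) consumes first element (0).
Step 3: list(it) collects remaining: [2, 4, 6].
Therefore output = [2, 4, 6].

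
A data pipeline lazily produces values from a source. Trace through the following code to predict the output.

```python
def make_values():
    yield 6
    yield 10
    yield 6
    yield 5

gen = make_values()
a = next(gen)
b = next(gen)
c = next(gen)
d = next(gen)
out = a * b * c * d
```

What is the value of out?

Step 1: Create generator and consume all values:
  a = next(gen) = 6
  b = next(gen) = 10
  c = next(gen) = 6
  d = next(gen) = 5
Step 2: out = 6 * 10 * 6 * 5 = 1800.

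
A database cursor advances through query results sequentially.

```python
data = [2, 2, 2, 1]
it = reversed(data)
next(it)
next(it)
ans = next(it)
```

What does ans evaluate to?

Step 1: reversed([2, 2, 2, 1]) gives iterator: [1, 2, 2, 2].
Step 2: First next() = 1, second next() = 2.
Step 3: Third next() = 2.
Therefore ans = 2.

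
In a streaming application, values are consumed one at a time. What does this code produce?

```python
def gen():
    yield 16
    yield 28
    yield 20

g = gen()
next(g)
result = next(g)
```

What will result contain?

Step 1: gen() creates a generator.
Step 2: next(g) yields 16 (consumed and discarded).
Step 3: next(g) yields 28, assigned to result.
Therefore result = 28.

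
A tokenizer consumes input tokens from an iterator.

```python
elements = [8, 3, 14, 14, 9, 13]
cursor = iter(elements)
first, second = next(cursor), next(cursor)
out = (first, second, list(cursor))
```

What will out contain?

Step 1: Create iterator over [8, 3, 14, 14, 9, 13].
Step 2: first = 8, second = 3.
Step 3: Remaining elements: [14, 14, 9, 13].
Therefore out = (8, 3, [14, 14, 9, 13]).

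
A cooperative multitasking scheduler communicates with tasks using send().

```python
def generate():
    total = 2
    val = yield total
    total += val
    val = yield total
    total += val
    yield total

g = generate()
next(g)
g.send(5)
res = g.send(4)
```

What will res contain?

Step 1: next() -> yield total=2.
Step 2: send(5) -> val=5, total = 2+5 = 7, yield 7.
Step 3: send(4) -> val=4, total = 7+4 = 11, yield 11.
Therefore res = 11.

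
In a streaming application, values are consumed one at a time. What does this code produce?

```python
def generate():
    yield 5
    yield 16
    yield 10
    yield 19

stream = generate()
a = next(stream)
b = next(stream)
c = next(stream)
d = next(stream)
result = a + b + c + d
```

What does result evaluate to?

Step 1: Create generator and consume all values:
  a = next(stream) = 5
  b = next(stream) = 16
  c = next(stream) = 10
  d = next(stream) = 19
Step 2: result = 5 + 16 + 10 + 19 = 50.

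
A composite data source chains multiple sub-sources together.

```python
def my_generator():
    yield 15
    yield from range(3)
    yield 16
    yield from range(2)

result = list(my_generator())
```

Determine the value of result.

Step 1: Trace yields in order:
  yield 15
  yield 0
  yield 1
  yield 2
  yield 16
  yield 0
  yield 1
Therefore result = [15, 0, 1, 2, 16, 0, 1].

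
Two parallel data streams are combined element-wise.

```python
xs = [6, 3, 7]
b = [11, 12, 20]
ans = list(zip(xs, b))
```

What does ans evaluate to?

Step 1: zip pairs elements at same index:
  Index 0: (6, 11)
  Index 1: (3, 12)
  Index 2: (7, 20)
Therefore ans = [(6, 11), (3, 12), (7, 20)].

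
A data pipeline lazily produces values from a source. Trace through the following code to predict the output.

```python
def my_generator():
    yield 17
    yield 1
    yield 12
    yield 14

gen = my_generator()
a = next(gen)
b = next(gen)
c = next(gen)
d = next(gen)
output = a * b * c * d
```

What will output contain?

Step 1: Create generator and consume all values:
  a = next(gen) = 17
  b = next(gen) = 1
  c = next(gen) = 12
  d = next(gen) = 14
Step 2: output = 17 * 1 * 12 * 14 = 2856.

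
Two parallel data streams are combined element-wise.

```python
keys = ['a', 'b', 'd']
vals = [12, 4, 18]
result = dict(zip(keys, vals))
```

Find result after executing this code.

Step 1: zip pairs keys with values:
  'a' -> 12
  'b' -> 4
  'd' -> 18
Therefore result = {'a': 12, 'b': 4, 'd': 18}.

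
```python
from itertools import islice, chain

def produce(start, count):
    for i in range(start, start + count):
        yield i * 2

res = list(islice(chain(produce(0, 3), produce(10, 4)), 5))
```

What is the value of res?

Step 1: produce(0, 3) yields [0, 2, 4].
Step 2: produce(10, 4) yields [20, 22, 24, 26].
Step 3: chain concatenates: [0, 2, 4, 20, 22, 24, 26].
Step 4: islice takes first 5: [0, 2, 4, 20, 22].
Therefore res = [0, 2, 4, 20, 22].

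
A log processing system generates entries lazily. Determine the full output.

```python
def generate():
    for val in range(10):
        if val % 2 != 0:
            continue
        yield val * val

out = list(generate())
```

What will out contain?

Step 1: Only yield val**2 when val is divisible by 2:
  val=0: 0 % 2 == 0, yield 0**2 = 0
  val=2: 2 % 2 == 0, yield 2**2 = 4
  val=4: 4 % 2 == 0, yield 4**2 = 16
  val=6: 6 % 2 == 0, yield 6**2 = 36
  val=8: 8 % 2 == 0, yield 8**2 = 64
Therefore out = [0, 4, 16, 36, 64].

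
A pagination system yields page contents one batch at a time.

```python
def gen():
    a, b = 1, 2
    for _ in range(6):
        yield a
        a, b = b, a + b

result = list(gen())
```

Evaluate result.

Step 1: Fibonacci-like sequence starting with a=1, b=2:
  Iteration 1: yield a=1, then a,b = 2,3
  Iteration 2: yield a=2, then a,b = 3,5
  Iteration 3: yield a=3, then a,b = 5,8
  Iteration 4: yield a=5, then a,b = 8,13
  Iteration 5: yield a=8, then a,b = 13,21
  Iteration 6: yield a=13, then a,b = 21,34
Therefore result = [1, 2, 3, 5, 8, 13].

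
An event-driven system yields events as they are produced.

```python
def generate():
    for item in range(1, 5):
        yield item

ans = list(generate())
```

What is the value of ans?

Step 1: The generator yields each value from range(1, 5).
Step 2: list() consumes all yields: [1, 2, 3, 4].
Therefore ans = [1, 2, 3, 4].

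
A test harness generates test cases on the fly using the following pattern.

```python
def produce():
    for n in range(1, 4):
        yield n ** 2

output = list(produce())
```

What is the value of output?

Step 1: For each n in range(1, 4), yield n**2:
  n=1: yield 1**2 = 1
  n=2: yield 2**2 = 4
  n=3: yield 3**2 = 9
Therefore output = [1, 4, 9].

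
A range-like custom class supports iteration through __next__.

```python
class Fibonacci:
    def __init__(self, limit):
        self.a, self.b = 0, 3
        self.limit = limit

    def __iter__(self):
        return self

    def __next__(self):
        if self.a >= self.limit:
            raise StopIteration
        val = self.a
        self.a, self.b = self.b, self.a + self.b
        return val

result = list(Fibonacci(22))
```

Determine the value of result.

Step 1: Fibonacci-like sequence (a=0, b=3) until >= 22:
  Yield 0, then a,b = 3,3
  Yield 3, then a,b = 3,6
  Yield 3, then a,b = 6,9
  Yield 6, then a,b = 9,15
  Yield 9, then a,b = 15,24
  Yield 15, then a,b = 24,39
Step 2: 24 >= 22, stop.
Therefore result = [0, 3, 3, 6, 9, 15].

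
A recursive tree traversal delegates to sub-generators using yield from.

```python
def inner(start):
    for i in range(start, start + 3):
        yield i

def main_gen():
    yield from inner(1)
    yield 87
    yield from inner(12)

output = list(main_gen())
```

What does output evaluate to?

Step 1: main_gen() delegates to inner(1):
  yield 1
  yield 2
  yield 3
Step 2: yield 87
Step 3: Delegates to inner(12):
  yield 12
  yield 13
  yield 14
Therefore output = [1, 2, 3, 87, 12, 13, 14].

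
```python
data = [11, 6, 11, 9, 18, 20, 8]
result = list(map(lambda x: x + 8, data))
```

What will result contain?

Step 1: Apply lambda x: x + 8 to each element:
  11 -> 19
  6 -> 14
  11 -> 19
  9 -> 17
  18 -> 26
  20 -> 28
  8 -> 16
Therefore result = [19, 14, 19, 17, 26, 28, 16].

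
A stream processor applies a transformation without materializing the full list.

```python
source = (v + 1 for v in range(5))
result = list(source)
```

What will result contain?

Step 1: For each v in range(5), compute v+1:
  v=0: 0+1 = 1
  v=1: 1+1 = 2
  v=2: 2+1 = 3
  v=3: 3+1 = 4
  v=4: 4+1 = 5
Therefore result = [1, 2, 3, 4, 5].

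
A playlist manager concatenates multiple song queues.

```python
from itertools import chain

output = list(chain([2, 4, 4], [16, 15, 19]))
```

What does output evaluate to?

Step 1: chain() concatenates iterables: [2, 4, 4] + [16, 15, 19].
Therefore output = [2, 4, 4, 16, 15, 19].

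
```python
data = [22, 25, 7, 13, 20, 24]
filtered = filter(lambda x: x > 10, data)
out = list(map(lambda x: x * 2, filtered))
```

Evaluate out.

Step 1: Filter data for elements > 10:
  22: kept
  25: kept
  7: removed
  13: kept
  20: kept
  24: kept
Step 2: Map x * 2 on filtered [22, 25, 13, 20, 24]:
  22 -> 44
  25 -> 50
  13 -> 26
  20 -> 40
  24 -> 48
Therefore out = [44, 50, 26, 40, 48].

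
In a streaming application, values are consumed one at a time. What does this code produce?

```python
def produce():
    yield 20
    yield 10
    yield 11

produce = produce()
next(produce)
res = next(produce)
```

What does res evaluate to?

Step 1: produce() creates a generator.
Step 2: next(produce) yields 20 (consumed and discarded).
Step 3: next(produce) yields 10, assigned to res.
Therefore res = 10.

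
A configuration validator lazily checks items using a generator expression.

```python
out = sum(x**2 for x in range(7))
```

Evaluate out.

Step 1: Compute x**2 for each x in range(7):
  x=0: 0**2 = 0
  x=1: 1**2 = 1
  x=2: 2**2 = 4
  x=3: 3**2 = 9
  x=4: 4**2 = 16
  x=5: 5**2 = 25
  x=6: 6**2 = 36
Step 2: sum = 0 + 1 + 4 + 9 + 16 + 25 + 36 = 91.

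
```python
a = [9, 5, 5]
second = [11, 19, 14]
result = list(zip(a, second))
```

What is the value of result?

Step 1: zip pairs elements at same index:
  Index 0: (9, 11)
  Index 1: (5, 19)
  Index 2: (5, 14)
Therefore result = [(9, 11), (5, 19), (5, 14)].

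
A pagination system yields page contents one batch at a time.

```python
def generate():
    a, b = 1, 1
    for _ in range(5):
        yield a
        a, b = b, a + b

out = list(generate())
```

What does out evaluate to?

Step 1: Fibonacci-like sequence starting with a=1, b=1:
  Iteration 1: yield a=1, then a,b = 1,2
  Iteration 2: yield a=1, then a,b = 2,3
  Iteration 3: yield a=2, then a,b = 3,5
  Iteration 4: yield a=3, then a,b = 5,8
  Iteration 5: yield a=5, then a,b = 8,13
Therefore out = [1, 1, 2, 3, 5].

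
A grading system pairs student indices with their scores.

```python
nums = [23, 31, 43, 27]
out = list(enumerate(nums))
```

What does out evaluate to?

Step 1: enumerate pairs each element with its index:
  (0, 23)
  (1, 31)
  (2, 43)
  (3, 27)
Therefore out = [(0, 23), (1, 31), (2, 43), (3, 27)].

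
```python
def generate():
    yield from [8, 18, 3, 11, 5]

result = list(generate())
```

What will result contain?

Step 1: yield from delegates to the iterable, yielding each element.
Step 2: Collected values: [8, 18, 3, 11, 5].
Therefore result = [8, 18, 3, 11, 5].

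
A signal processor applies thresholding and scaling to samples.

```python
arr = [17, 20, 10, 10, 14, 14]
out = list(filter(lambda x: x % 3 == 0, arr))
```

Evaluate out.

Step 1: Filter elements divisible by 3:
  17 % 3 = 2: removed
  20 % 3 = 2: removed
  10 % 3 = 1: removed
  10 % 3 = 1: removed
  14 % 3 = 2: removed
  14 % 3 = 2: removed
Therefore out = [].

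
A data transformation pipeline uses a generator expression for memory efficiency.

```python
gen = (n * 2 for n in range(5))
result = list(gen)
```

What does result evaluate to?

Step 1: For each n in range(5), compute n*2:
  n=0: 0*2 = 0
  n=1: 1*2 = 2
  n=2: 2*2 = 4
  n=3: 3*2 = 6
  n=4: 4*2 = 8
Therefore result = [0, 2, 4, 6, 8].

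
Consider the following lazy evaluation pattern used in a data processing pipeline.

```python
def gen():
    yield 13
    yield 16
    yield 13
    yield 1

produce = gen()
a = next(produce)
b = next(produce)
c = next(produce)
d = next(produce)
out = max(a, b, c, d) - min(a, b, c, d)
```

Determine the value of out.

Step 1: Create generator and consume all values:
  a = next(produce) = 13
  b = next(produce) = 16
  c = next(produce) = 13
  d = next(produce) = 1
Step 2: max = 16, min = 1, out = 16 - 1 = 15.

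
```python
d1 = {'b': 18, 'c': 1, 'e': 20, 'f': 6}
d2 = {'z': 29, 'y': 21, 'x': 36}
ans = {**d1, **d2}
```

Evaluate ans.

Step 1: Merge d1 and d2 (d2 values override on key conflicts).
Step 2: d1 has keys ['b', 'c', 'e', 'f'], d2 has keys ['z', 'y', 'x'].
Therefore ans = {'b': 18, 'c': 1, 'e': 20, 'f': 6, 'z': 29, 'y': 21, 'x': 36}.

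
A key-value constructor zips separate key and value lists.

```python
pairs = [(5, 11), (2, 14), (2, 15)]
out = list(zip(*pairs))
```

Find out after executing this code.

Step 1: zip(*pairs) transposes: unzips [(5, 11), (2, 14), (2, 15)] into separate sequences.
Step 2: First elements: (5, 2, 2), second elements: (11, 14, 15).
Therefore out = [(5, 2, 2), (11, 14, 15)].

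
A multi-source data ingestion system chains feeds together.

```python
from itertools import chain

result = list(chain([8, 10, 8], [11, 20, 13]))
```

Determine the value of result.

Step 1: chain() concatenates iterables: [8, 10, 8] + [11, 20, 13].
Therefore result = [8, 10, 8, 11, 20, 13].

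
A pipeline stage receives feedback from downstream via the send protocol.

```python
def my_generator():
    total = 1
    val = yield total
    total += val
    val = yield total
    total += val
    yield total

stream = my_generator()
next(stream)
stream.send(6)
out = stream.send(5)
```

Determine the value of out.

Step 1: next() -> yield total=1.
Step 2: send(6) -> val=6, total = 1+6 = 7, yield 7.
Step 3: send(5) -> val=5, total = 7+5 = 12, yield 12.
Therefore out = 12.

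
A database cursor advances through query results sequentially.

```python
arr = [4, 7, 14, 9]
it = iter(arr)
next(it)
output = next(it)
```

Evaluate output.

Step 1: Create iterator over [4, 7, 14, 9].
Step 2: next() consumes 4.
Step 3: next() returns 7.
Therefore output = 7.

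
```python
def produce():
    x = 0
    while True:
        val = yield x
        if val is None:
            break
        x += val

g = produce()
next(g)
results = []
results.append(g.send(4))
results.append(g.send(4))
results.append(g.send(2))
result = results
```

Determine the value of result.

Step 1: next(g) -> yield 0.
Step 2: send(4) -> x = 4, yield 4.
Step 3: send(4) -> x = 8, yield 8.
Step 4: send(2) -> x = 10, yield 10.
Therefore result = [4, 8, 10].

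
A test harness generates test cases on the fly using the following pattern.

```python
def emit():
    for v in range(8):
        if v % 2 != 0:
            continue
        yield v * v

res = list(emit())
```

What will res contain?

Step 1: Only yield v**2 when v is divisible by 2:
  v=0: 0 % 2 == 0, yield 0**2 = 0
  v=2: 2 % 2 == 0, yield 2**2 = 4
  v=4: 4 % 2 == 0, yield 4**2 = 16
  v=6: 6 % 2 == 0, yield 6**2 = 36
Therefore res = [0, 4, 16, 36].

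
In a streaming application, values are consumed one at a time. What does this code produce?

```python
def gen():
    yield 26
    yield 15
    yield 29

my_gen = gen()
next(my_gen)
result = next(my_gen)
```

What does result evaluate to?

Step 1: gen() creates a generator.
Step 2: next(my_gen) yields 26 (consumed and discarded).
Step 3: next(my_gen) yields 15, assigned to result.
Therefore result = 15.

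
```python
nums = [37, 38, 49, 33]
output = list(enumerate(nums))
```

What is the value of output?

Step 1: enumerate pairs each element with its index:
  (0, 37)
  (1, 38)
  (2, 49)
  (3, 33)
Therefore output = [(0, 37), (1, 38), (2, 49), (3, 33)].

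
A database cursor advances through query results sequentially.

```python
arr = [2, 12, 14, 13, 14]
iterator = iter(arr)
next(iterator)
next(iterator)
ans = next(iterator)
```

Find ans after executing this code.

Step 1: Create iterator over [2, 12, 14, 13, 14].
Step 2: next() consumes 2.
Step 3: next() consumes 12.
Step 4: next() returns 14.
Therefore ans = 14.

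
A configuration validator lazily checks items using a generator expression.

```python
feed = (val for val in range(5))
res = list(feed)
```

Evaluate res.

Step 1: Generator expression iterates range(5): [0, 1, 2, 3, 4].
Step 2: list() collects all values.
Therefore res = [0, 1, 2, 3, 4].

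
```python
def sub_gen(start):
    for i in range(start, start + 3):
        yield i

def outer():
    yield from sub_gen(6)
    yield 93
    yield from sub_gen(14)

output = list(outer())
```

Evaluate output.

Step 1: outer() delegates to sub_gen(6):
  yield 6
  yield 7
  yield 8
Step 2: yield 93
Step 3: Delegates to sub_gen(14):
  yield 14
  yield 15
  yield 16
Therefore output = [6, 7, 8, 93, 14, 15, 16].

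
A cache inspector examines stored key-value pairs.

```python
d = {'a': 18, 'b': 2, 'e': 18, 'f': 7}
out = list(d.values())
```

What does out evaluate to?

Step 1: d.values() returns the dictionary values in insertion order.
Therefore out = [18, 2, 18, 7].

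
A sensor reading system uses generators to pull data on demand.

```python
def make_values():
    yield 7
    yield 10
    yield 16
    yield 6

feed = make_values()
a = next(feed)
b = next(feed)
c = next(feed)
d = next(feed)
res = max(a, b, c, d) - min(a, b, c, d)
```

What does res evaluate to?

Step 1: Create generator and consume all values:
  a = next(feed) = 7
  b = next(feed) = 10
  c = next(feed) = 16
  d = next(feed) = 6
Step 2: max = 16, min = 6, res = 16 - 6 = 10.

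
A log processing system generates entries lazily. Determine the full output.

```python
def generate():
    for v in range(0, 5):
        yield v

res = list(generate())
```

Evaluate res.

Step 1: The generator yields each value from range(0, 5).
Step 2: list() consumes all yields: [0, 1, 2, 3, 4].
Therefore res = [0, 1, 2, 3, 4].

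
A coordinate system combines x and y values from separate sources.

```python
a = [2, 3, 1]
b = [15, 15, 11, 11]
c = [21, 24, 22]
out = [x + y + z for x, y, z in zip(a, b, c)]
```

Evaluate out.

Step 1: zip three lists (truncates to shortest, len=3):
  2 + 15 + 21 = 38
  3 + 15 + 24 = 42
  1 + 11 + 22 = 34
Therefore out = [38, 42, 34].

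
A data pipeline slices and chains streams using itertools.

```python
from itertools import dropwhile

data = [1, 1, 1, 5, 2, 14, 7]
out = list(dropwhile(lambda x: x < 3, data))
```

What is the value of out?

Step 1: dropwhile drops elements while < 3:
  1 < 3: dropped
  1 < 3: dropped
  1 < 3: dropped
  5: kept (dropping stopped)
Step 2: Remaining elements kept regardless of condition.
Therefore out = [5, 2, 14, 7].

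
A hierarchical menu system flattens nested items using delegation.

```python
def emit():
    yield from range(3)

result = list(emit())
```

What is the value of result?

Step 1: yield from delegates to the iterable, yielding each element.
Step 2: Collected values: [0, 1, 2].
Therefore result = [0, 1, 2].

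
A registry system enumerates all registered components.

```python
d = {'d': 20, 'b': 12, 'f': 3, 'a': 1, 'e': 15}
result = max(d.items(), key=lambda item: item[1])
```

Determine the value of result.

Step 1: Find item with maximum value:
  ('d', 20)
  ('b', 12)
  ('f', 3)
  ('a', 1)
  ('e', 15)
Step 2: Maximum value is 20 at key 'd'.
Therefore result = ('d', 20).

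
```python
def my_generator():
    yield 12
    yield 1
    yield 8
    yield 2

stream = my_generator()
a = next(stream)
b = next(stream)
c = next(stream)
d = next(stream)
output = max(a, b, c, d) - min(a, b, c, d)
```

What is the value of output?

Step 1: Create generator and consume all values:
  a = next(stream) = 12
  b = next(stream) = 1
  c = next(stream) = 8
  d = next(stream) = 2
Step 2: max = 12, min = 1, output = 12 - 1 = 11.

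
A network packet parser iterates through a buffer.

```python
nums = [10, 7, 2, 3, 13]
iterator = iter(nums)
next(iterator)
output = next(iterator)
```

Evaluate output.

Step 1: Create iterator over [10, 7, 2, 3, 13].
Step 2: next() consumes 10.
Step 3: next() returns 7.
Therefore output = 7.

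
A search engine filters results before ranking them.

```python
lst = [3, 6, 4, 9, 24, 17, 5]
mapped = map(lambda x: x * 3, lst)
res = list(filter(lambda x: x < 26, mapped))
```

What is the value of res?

Step 1: Map x * 3:
  3 -> 9
  6 -> 18
  4 -> 12
  9 -> 27
  24 -> 72
  17 -> 51
  5 -> 15
Step 2: Filter for < 26:
  9: kept
  18: kept
  12: kept
  27: removed
  72: removed
  51: removed
  15: kept
Therefore res = [9, 18, 12, 15].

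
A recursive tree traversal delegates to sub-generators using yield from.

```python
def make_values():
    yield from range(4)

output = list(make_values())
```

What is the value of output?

Step 1: yield from delegates to the iterable, yielding each element.
Step 2: Collected values: [0, 1, 2, 3].
Therefore output = [0, 1, 2, 3].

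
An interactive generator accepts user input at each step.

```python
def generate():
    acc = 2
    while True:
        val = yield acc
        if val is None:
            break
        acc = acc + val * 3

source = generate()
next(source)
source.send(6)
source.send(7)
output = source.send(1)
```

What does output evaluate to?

Step 1: next() -> yield acc=2.
Step 2: send(6) -> val=6, acc = 2 + 6*3 = 20, yield 20.
Step 3: send(7) -> val=7, acc = 20 + 7*3 = 41, yield 41.
Step 4: send(1) -> val=1, acc = 41 + 1*3 = 44, yield 44.
Therefore output = 44.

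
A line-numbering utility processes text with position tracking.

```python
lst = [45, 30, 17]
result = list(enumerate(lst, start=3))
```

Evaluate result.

Step 1: enumerate with start=3:
  (3, 45)
  (4, 30)
  (5, 17)
Therefore result = [(3, 45), (4, 30), (5, 17)].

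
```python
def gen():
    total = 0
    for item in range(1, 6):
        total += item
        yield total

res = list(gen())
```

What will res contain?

Step 1: Generator accumulates running sum:
  item=1: total = 1, yield 1
  item=2: total = 3, yield 3
  item=3: total = 6, yield 6
  item=4: total = 10, yield 10
  item=5: total = 15, yield 15
Therefore res = [1, 3, 6, 10, 15].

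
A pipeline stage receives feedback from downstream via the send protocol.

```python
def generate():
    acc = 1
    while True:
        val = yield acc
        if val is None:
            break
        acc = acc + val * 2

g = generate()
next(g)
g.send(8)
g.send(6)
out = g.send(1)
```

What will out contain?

Step 1: next() -> yield acc=1.
Step 2: send(8) -> val=8, acc = 1 + 8*2 = 17, yield 17.
Step 3: send(6) -> val=6, acc = 17 + 6*2 = 29, yield 29.
Step 4: send(1) -> val=1, acc = 29 + 1*2 = 31, yield 31.
Therefore out = 31.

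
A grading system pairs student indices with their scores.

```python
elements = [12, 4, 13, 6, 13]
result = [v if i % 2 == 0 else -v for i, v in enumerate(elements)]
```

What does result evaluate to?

Step 1: For each (i, v), keep v if i is even, negate if odd:
  i=0 (even): keep 12
  i=1 (odd): negate to -4
  i=2 (even): keep 13
  i=3 (odd): negate to -6
  i=4 (even): keep 13
Therefore result = [12, -4, 13, -6, 13].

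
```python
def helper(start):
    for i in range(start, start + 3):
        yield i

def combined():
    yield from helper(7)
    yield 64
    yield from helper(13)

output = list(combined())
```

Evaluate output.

Step 1: combined() delegates to helper(7):
  yield 7
  yield 8
  yield 9
Step 2: yield 64
Step 3: Delegates to helper(13):
  yield 13
  yield 14
  yield 15
Therefore output = [7, 8, 9, 64, 13, 14, 15].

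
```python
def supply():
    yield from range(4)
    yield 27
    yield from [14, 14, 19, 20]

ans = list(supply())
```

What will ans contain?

Step 1: Trace yields in order:
  yield 0
  yield 1
  yield 2
  yield 3
  yield 27
  yield 14
  yield 14
  yield 19
  yield 20
Therefore ans = [0, 1, 2, 3, 27, 14, 14, 19, 20].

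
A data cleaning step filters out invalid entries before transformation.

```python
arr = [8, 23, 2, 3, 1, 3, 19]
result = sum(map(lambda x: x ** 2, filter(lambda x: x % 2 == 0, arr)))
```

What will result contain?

Step 1: Filter even numbers from [8, 23, 2, 3, 1, 3, 19]: [8, 2]
Step 2: Square each: [64, 4]
Step 3: Sum = 68.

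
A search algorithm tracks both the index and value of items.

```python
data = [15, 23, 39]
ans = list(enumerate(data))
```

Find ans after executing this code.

Step 1: enumerate pairs each element with its index:
  (0, 15)
  (1, 23)
  (2, 39)
Therefore ans = [(0, 15), (1, 23), (2, 39)].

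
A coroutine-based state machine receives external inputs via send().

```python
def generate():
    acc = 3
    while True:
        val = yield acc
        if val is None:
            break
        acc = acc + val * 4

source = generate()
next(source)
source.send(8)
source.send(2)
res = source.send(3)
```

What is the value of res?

Step 1: next() -> yield acc=3.
Step 2: send(8) -> val=8, acc = 3 + 8*4 = 35, yield 35.
Step 3: send(2) -> val=2, acc = 35 + 2*4 = 43, yield 43.
Step 4: send(3) -> val=3, acc = 43 + 3*4 = 55, yield 55.
Therefore res = 55.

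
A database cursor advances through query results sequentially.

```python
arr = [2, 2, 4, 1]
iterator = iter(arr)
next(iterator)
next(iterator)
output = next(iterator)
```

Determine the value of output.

Step 1: Create iterator over [2, 2, 4, 1].
Step 2: next() consumes 2.
Step 3: next() consumes 2.
Step 4: next() returns 4.
Therefore output = 4.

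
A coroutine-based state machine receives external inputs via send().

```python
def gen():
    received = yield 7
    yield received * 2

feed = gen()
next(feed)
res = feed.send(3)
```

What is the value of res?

Step 1: next(feed) advances to first yield, producing 7.
Step 2: send(3) resumes, received = 3.
Step 3: yield received * 2 = 3 * 2 = 6.
Therefore res = 6.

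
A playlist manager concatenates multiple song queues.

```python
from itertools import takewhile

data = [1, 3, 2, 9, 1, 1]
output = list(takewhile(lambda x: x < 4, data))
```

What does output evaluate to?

Step 1: takewhile stops at first element >= 4:
  1 < 4: take
  3 < 4: take
  2 < 4: take
  9 >= 4: stop
Therefore output = [1, 3, 2].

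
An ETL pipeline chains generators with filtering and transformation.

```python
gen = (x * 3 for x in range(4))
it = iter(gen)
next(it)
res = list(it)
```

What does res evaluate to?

Step 1: Generator produces [0, 3, 6, 9].
Step 2: next(it) consumes first element (0).
Step 3: list(it) collects remaining: [3, 6, 9].
Therefore res = [3, 6, 9].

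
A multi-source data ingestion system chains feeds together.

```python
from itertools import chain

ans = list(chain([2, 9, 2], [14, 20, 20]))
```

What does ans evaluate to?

Step 1: chain() concatenates iterables: [2, 9, 2] + [14, 20, 20].
Therefore ans = [2, 9, 2, 14, 20, 20].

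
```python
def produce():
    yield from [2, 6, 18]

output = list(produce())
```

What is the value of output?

Step 1: yield from delegates to the iterable, yielding each element.
Step 2: Collected values: [2, 6, 18].
Therefore output = [2, 6, 18].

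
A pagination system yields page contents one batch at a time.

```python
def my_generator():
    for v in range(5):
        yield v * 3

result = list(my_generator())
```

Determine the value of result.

Step 1: For each v in range(5), yield v * 3:
  v=0: yield 0 * 3 = 0
  v=1: yield 1 * 3 = 3
  v=2: yield 2 * 3 = 6
  v=3: yield 3 * 3 = 9
  v=4: yield 4 * 3 = 12
Therefore result = [0, 3, 6, 9, 12].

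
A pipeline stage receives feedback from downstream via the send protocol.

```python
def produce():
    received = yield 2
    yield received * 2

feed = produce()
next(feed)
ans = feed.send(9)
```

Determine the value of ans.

Step 1: next(feed) advances to first yield, producing 2.
Step 2: send(9) resumes, received = 9.
Step 3: yield received * 2 = 9 * 2 = 18.
Therefore ans = 18.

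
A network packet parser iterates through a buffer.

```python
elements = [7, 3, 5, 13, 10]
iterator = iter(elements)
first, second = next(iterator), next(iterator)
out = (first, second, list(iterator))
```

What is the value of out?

Step 1: Create iterator over [7, 3, 5, 13, 10].
Step 2: first = 7, second = 3.
Step 3: Remaining elements: [5, 13, 10].
Therefore out = (7, 3, [5, 13, 10]).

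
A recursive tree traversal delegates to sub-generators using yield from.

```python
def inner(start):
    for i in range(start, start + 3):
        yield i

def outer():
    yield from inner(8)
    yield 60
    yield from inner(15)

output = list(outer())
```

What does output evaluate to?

Step 1: outer() delegates to inner(8):
  yield 8
  yield 9
  yield 10
Step 2: yield 60
Step 3: Delegates to inner(15):
  yield 15
  yield 16
  yield 17
Therefore output = [8, 9, 10, 60, 15, 16, 17].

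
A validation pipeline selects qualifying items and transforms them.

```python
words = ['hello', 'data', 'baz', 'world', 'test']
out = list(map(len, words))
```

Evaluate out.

Step 1: Map len() to each word:
  'hello' -> 5
  'data' -> 4
  'baz' -> 3
  'world' -> 5
  'test' -> 4
Therefore out = [5, 4, 3, 5, 4].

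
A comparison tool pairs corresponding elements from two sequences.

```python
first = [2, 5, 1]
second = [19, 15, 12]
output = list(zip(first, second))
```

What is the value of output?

Step 1: zip pairs elements at same index:
  Index 0: (2, 19)
  Index 1: (5, 15)
  Index 2: (1, 12)
Therefore output = [(2, 19), (5, 15), (1, 12)].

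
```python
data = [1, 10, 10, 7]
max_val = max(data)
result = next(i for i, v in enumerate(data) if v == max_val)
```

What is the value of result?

Step 1: max([1, 10, 10, 7]) = 10.
Step 2: Find first index where value == 10:
  Index 0: 1 != 10
  Index 1: 10 == 10, found!
Therefore result = 1.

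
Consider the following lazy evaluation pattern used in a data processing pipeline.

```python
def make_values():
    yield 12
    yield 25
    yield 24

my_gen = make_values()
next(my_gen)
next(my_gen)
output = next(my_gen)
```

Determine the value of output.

Step 1: make_values() creates a generator.
Step 2: next(my_gen) yields 12 (consumed and discarded).
Step 3: next(my_gen) yields 25 (consumed and discarded).
Step 4: next(my_gen) yields 24, assigned to output.
Therefore output = 24.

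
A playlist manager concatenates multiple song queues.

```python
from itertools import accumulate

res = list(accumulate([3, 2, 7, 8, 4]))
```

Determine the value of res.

Step 1: accumulate computes running sums:
  + 3 = 3
  + 2 = 5
  + 7 = 12
  + 8 = 20
  + 4 = 24
Therefore res = [3, 5, 12, 20, 24].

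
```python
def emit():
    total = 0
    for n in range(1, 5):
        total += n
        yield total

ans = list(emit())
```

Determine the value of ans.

Step 1: Generator accumulates running sum:
  n=1: total = 1, yield 1
  n=2: total = 3, yield 3
  n=3: total = 6, yield 6
  n=4: total = 10, yield 10
Therefore ans = [1, 3, 6, 10].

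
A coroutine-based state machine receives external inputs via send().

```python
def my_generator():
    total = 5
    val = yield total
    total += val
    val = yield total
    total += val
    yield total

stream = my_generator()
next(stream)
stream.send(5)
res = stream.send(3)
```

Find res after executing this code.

Step 1: next() -> yield total=5.
Step 2: send(5) -> val=5, total = 5+5 = 10, yield 10.
Step 3: send(3) -> val=3, total = 10+3 = 13, yield 13.
Therefore res = 13.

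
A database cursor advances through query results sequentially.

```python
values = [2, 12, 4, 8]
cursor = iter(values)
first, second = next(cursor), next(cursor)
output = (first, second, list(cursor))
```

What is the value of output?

Step 1: Create iterator over [2, 12, 4, 8].
Step 2: first = 2, second = 12.
Step 3: Remaining elements: [4, 8].
Therefore output = (2, 12, [4, 8]).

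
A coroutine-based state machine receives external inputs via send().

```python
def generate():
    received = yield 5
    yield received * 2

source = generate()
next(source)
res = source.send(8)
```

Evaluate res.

Step 1: next(source) advances to first yield, producing 5.
Step 2: send(8) resumes, received = 8.
Step 3: yield received * 2 = 8 * 2 = 16.
Therefore res = 16.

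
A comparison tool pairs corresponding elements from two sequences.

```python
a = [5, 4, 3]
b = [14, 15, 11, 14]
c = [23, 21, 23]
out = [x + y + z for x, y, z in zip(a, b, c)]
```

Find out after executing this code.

Step 1: zip three lists (truncates to shortest, len=3):
  5 + 14 + 23 = 42
  4 + 15 + 21 = 40
  3 + 11 + 23 = 37
Therefore out = [42, 40, 37].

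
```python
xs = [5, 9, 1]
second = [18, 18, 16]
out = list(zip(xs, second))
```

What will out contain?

Step 1: zip pairs elements at same index:
  Index 0: (5, 18)
  Index 1: (9, 18)
  Index 2: (1, 16)
Therefore out = [(5, 18), (9, 18), (1, 16)].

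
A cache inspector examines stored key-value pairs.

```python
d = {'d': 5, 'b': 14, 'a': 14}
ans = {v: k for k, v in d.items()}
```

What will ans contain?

Step 1: Invert dict (swap keys and values):
  'd': 5 -> 5: 'd'
  'b': 14 -> 14: 'b'
  'a': 14 -> 14: 'a'
Therefore ans = {5: 'd', 14: 'a'}.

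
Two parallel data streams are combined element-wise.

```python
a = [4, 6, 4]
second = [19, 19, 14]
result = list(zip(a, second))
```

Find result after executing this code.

Step 1: zip pairs elements at same index:
  Index 0: (4, 19)
  Index 1: (6, 19)
  Index 2: (4, 14)
Therefore result = [(4, 19), (6, 19), (4, 14)].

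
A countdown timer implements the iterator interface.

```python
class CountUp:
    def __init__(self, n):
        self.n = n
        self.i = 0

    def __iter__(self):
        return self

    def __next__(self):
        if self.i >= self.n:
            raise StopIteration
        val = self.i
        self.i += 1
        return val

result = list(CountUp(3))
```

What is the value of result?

Step 1: CountUp(3) creates an iterator counting 0 to 2.
Step 2: list() consumes all values: [0, 1, 2].
Therefore result = [0, 1, 2].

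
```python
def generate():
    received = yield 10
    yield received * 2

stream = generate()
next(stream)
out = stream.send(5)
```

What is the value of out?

Step 1: next(stream) advances to first yield, producing 10.
Step 2: send(5) resumes, received = 5.
Step 3: yield received * 2 = 5 * 2 = 10.
Therefore out = 10.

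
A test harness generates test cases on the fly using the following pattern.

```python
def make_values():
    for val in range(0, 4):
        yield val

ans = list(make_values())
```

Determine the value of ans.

Step 1: The generator yields each value from range(0, 4).
Step 2: list() consumes all yields: [0, 1, 2, 3].
Therefore ans = [0, 1, 2, 3].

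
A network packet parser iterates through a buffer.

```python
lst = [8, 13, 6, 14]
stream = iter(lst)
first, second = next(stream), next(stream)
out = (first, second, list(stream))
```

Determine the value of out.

Step 1: Create iterator over [8, 13, 6, 14].
Step 2: first = 8, second = 13.
Step 3: Remaining elements: [6, 14].
Therefore out = (8, 13, [6, 14]).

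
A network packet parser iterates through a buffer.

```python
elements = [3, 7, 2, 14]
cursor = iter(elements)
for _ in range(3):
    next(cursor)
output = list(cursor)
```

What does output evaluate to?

Step 1: Create iterator over [3, 7, 2, 14].
Step 2: Advance 3 positions (consuming [3, 7, 2]).
Step 3: list() collects remaining elements: [14].
Therefore output = [14].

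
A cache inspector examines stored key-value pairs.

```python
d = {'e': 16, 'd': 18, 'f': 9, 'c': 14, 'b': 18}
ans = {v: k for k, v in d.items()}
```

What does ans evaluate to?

Step 1: Invert dict (swap keys and values):
  'e': 16 -> 16: 'e'
  'd': 18 -> 18: 'd'
  'f': 9 -> 9: 'f'
  'c': 14 -> 14: 'c'
  'b': 18 -> 18: 'b'
Therefore ans = {16: 'e', 18: 'b', 9: 'f', 14: 'c'}.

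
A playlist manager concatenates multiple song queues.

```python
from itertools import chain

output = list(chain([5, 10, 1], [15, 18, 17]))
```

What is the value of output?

Step 1: chain() concatenates iterables: [5, 10, 1] + [15, 18, 17].
Therefore output = [5, 10, 1, 15, 18, 17].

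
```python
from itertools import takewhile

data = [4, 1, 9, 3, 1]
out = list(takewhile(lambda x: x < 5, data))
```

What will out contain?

Step 1: takewhile stops at first element >= 5:
  4 < 5: take
  1 < 5: take
  9 >= 5: stop
Therefore out = [4, 1].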